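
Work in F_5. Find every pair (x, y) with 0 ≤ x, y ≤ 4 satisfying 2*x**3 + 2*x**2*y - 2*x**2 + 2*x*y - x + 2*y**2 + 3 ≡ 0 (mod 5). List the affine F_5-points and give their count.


Affine F_5-points: {(0, 1), (0, 4), (1, 4), (4, 0)}; count = 4.

For each of the 25 pairs (x, y) ∈ F_5², evaluate f(x, y) mod 5. Record the zeros.
  x = 0: [0↦3, 1↦0, 2↦1, 3↦1, 4↦0]  zeros at y ∈ {1, 4}
  x = 1: [0↦2, 1↦3, 2↦3, 3↦2, 4↦0]  zeros at y ∈ {4}
  x = 2: [0↦4, 1↦3, 2↦1, 3↦3, 4↦4]  zeros at y ∈ ∅
  x = 3: [0↦1, 1↦2, 2↦2, 3↦1, 4↦4]  zeros at y ∈ ∅
  x = 4: [0↦0, 1↦2, 2↦3, 3↦3, 4↦2]  zeros at y ∈ {0}
Collecting zeros: affine points = {(0, 1), (0, 4), (1, 4), (4, 0)}.
Total count |C(F_5)_aff| = 4.


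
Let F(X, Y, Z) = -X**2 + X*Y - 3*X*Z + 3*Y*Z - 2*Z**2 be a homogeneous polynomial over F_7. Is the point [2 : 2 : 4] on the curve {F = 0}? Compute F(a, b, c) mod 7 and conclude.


F(2,2,4) ≡ 3 (mod 7); P is NOT on the curve.

Evaluate F(2, 2, 4) term-by-term (mod 7).
  -X**2 ↦ -1·4·1·1 = -4
  X*Y ↦ 1·2·2·1 = 4
  -3*X*Z ↦ -3·2·1·4 = -24
  3*Y*Z ↦ 3·1·2·4 = 24
  -2*Z**2 ↦ -2·1·1·16 = -32
Sum: F(2, 2, 4) = (-4) + (4) + (-24) + (24) + (-32) = -32.
Reducing mod 7: -32 ≡ 3 (mod 7).
Since F(a, b, c) ≡ 3 ≠ 0 (mod 7), P does NOT lie on the curve.


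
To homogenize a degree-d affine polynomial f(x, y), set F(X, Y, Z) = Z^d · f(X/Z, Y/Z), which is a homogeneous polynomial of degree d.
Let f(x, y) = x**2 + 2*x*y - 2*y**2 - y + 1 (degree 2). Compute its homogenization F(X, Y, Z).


F(X, Y, Z) = X**2 + 2*X*Y - 2*Y**2 - Y*Z + Z**2

deg(f) = 2.
Substitute x = X/Z, y = Y/Z into f, then multiply by Z^2.
  monomial 1·x^2·y^0 ↦ 1·X^2·Y^0·Z^0.
  monomial 2·x^1·y^1 ↦ 2·X^1·Y^1·Z^0.
  monomial -2·x^0·y^2 ↦ -2·X^0·Y^2·Z^0.
  monomial -1·x^0·y^1 ↦ -1·X^0·Y^1·Z^1.
  monomial 1·x^0·y^0 ↦ 1·X^0·Y^0·Z^2.
Collecting: F(X, Y, Z) = X**2 + 2*X*Y - 2*Y**2 - Y*Z + Z**2.


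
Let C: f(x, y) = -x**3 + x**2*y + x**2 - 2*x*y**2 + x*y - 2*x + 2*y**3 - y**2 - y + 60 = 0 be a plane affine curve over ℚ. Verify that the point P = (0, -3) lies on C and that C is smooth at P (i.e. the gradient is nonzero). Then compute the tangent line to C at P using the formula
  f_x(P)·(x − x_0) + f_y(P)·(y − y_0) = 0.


Tangent line at P: -23*x + 59*y + 177 = 0.

Step 1: f(0, -3) = 0, so P lies on C.
Step 2: partial derivatives
  f_x(x, y) = -3*x**2 + 2*x*y + 2*x - 2*y**2 + y - 2, f_y(x, y) = x**2 - 4*x*y + x + 6*y**2 - 2*y - 1.
  f_x(P) = -23, f_y(P) = 59 (gradient nonzero, so P is smooth).
Step 3: tangent line at P: -23·(x − 0) + 59·(y − -3) = 0.
Expanding: -23*x + 59*y + 177 = 0.


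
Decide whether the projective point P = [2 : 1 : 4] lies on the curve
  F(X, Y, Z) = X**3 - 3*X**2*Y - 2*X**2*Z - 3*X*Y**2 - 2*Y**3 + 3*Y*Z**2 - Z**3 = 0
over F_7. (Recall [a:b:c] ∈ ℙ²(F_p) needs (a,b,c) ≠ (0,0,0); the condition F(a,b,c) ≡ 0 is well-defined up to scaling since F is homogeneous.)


F(2,1,4) ≡ 3 (mod 7); P is NOT on the curve.

Evaluate F(2, 1, 4) term-by-term (mod 7).
  X**3 ↦ 1·8·1·1 = 8
  -3*X**2*Y ↦ -3·4·1·1 = -12
  -2*X**2*Z ↦ -2·4·1·4 = -32
  -3*X*Y**2 ↦ -3·2·1·1 = -6
  -2*Y**3 ↦ -2·1·1·1 = -2
  3*Y*Z**2 ↦ 3·1·1·16 = 48
  -Z**3 ↦ -1·1·1·64 = -64
Sum: F(2, 1, 4) = (8) + (-12) + (-32) + (-6) + (-2) + (48) + (-64) = -60.
Reducing mod 7: -60 ≡ 3 (mod 7).
Since F(a, b, c) ≡ 3 ≠ 0 (mod 7), P does NOT lie on the curve.


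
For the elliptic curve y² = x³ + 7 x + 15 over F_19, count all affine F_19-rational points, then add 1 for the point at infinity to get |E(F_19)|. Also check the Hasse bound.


Affine points = {(1, 2), (1, 17), (3, 5), (3, 14), (5, 2), (5, 17), (6, 8), (6, 11), (9, 3), (9, 16), (11, 6), (11, 13), (13, 2), (13, 17), (14, 8), (14, 11), (16, 9), (16, 10), (18, 8), (18, 11)}; affine count = 20; |E(F_19)| = 21.

Discriminant check: Δ ∝ 4a³ + 27b² = 4·7³ + 27·15² = 4·343 + 27·225 ≡ 18 (mod 19). Nonzero ⇒ E is nonsingular.
For each x ∈ F_19, compute rhs = x³ + 7·x + 15 mod 19, then count y ∈ F_19 with y² ≡ rhs.
  x = 0: rhs = 15, matching y values: none (0 points).
  x = 1: rhs = 4, matching y values: 2, 17 (2 points).
  x = 2: rhs = 18, matching y values: none (0 points).
  x = 3: rhs = 6, matching y values: 5, 14 (2 points).
  x = 4: rhs = 12, matching y values: none (0 points).
  x = 5: rhs = 4, matching y values: 2, 17 (2 points).
  x = 6: rhs = 7, matching y values: 8, 11 (2 points).
  x = 7: rhs = 8, matching y values: none (0 points).
  x = 8: rhs = 13, matching y values: none (0 points).
  x = 9: rhs = 9, matching y values: 3, 16 (2 points).
  x = 10: rhs = 2, matching y values: none (0 points).
  x = 11: rhs = 17, matching y values: 6, 13 (2 points).
  x = 12: rhs = 3, matching y values: none (0 points).
  x = 13: rhs = 4, matching y values: 2, 17 (2 points).
  x = 14: rhs = 7, matching y values: 8, 11 (2 points).
  x = 15: rhs = 18, matching y values: none (0 points).
  x = 16: rhs = 5, matching y values: 9, 10 (2 points).
  x = 17: rhs = 12, matching y values: none (0 points).
  x = 18: rhs = 7, matching y values: 8, 11 (2 points).
Total affine count: 20.
Full point count |E(F_19)| = 20 + 1 = 21.
Hasse bound: |21 − (19+1)| = |1| = 1 ≤ 2√19 ≈ 8.7178 ✓.


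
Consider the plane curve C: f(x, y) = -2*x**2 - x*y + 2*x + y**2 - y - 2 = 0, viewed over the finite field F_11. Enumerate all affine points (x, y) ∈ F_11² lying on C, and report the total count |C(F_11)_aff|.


Affine F_11-points: {(0, 2), (0, 10), (1, 6), (1, 7), (2, 7), (6, 9), (7, 9), (7, 10), (8, 3), (8, 6)}; count = 10.

For each of the 121 pairs (x, y) ∈ F_11², evaluate f(x, y) mod 11. Record the zeros.
  x = 0: [0↦9, 1↦9, 2↦0, 3↦4, 4↦10, 5↦7, 6↦6, 7↦7, 8↦10, 9↦4, 10↦0]  zeros at y ∈ {2, 10}
  x = 1: [0↦9, 1↦8, 2↦9, 3↦1, 4↦6, 5↦2, 6↦0, 7↦0, 8↦2, 9↦6, 10↦1]  zeros at y ∈ {6, 7}
  x = 2: [0↦5, 1↦3, 2↦3, 3↦5, 4↦9, 5↦4, 6↦1, 7↦0, 8↦1, 9↦4, 10↦9]  zeros at y ∈ {7}
  x = 3: [0↦8, 1↦5, 2↦4, 3↦5, 4↦8, 5↦2, 6↦9, 7↦7, 8↦7, 9↦9, 10↦2]  zeros at y ∈ ∅
  x = 4: [0↦7, 1↦3, 2↦1, 3↦1, 4↦3, 5↦7, 6↦2, 7↦10, 8↦9, 9↦10, 10↦2]  zeros at y ∈ ∅
  x = 5: [0↦2, 1↦8, 2↦5, 3↦4, 4↦5, 5↦8, 6↦2, 7↦9, 8↦7, 9↦7, 10↦9]  zeros at y ∈ ∅
  x = 6: [0↦4, 1↦9, 2↦5, 3↦3, 4↦3, 5↦5, 6↦9, 7↦4, 8↦1, 9↦0, 10↦1]  zeros at y ∈ {9}
  x = 7: [0↦2, 1↦6, 2↦1, 3↦9, 4↦8, 5↦9, 6↦1, 7↦6, 8↦2, 9↦0, 10↦0]  zeros at y ∈ {9, 10}
  x = 8: [0↦7, 1↦10, 2↦4, 3↦0, 4↦9, 5↦9, 6↦0, 7↦4, 8↦10, 9↦7, 10↦6]  zeros at y ∈ {3, 6}
  x = 9: [0↦8, 1↦10, 2↦3, 3↦9, 4↦6, 5↦5, 6↦6, 7↦9, 8↦3, 9↦10, 10↦8]  zeros at y ∈ ∅
  x = 10: [0↦5, 1↦6, 2↦9, 3↦3, 4↦10, 5↦8, 6↦8, 7↦10, 8↦3, 9↦9, 10↦6]  zeros at y ∈ ∅
Collecting zeros: affine points = {(0, 2), (0, 10), (1, 6), (1, 7), (2, 7), (6, 9), (7, 9), (7, 10), (8, 3), (8, 6)}.
Total count |C(F_11)_aff| = 10.


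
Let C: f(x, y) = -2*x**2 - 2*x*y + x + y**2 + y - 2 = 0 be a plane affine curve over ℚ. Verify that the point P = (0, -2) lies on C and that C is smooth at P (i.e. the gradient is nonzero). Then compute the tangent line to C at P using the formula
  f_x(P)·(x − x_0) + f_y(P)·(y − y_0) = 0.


Tangent line at P: 5*x - 3*y - 6 = 0.

Step 1: f(0, -2) = 0, so P lies on C.
Step 2: partial derivatives
  f_x(x, y) = -4*x - 2*y + 1, f_y(x, y) = -2*x + 2*y + 1.
  f_x(P) = 5, f_y(P) = -3 (gradient nonzero, so P is smooth).
Step 3: tangent line at P: 5·(x − 0) + -3·(y − -2) = 0.
Expanding: 5*x - 3*y - 6 = 0.


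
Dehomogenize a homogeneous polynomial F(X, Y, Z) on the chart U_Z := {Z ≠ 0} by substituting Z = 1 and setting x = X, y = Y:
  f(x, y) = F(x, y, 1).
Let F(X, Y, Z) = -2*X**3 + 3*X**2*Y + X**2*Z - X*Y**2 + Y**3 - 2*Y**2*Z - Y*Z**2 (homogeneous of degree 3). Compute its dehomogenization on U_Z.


f(x, y) = -2*x**3 + 3*x**2*y + x**2 - x*y**2 + y**3 - 2*y**2 - y

On U_Z we set Z = 1. Each monomial c·X^i·Y^j·Z^k in F becomes c·x^i·y^j·1^k = c·x^i·y^j.
Substituting Z = 1: F(X, Y, 1) = -2*x**3 + 3*x**2*y + x**2 - x*y**2 + y**3 - 2*y**2 - y.
Note: deg(f) ≤ deg(F) = 3; strict inequality happens when F is divisible by Z (lost terms).


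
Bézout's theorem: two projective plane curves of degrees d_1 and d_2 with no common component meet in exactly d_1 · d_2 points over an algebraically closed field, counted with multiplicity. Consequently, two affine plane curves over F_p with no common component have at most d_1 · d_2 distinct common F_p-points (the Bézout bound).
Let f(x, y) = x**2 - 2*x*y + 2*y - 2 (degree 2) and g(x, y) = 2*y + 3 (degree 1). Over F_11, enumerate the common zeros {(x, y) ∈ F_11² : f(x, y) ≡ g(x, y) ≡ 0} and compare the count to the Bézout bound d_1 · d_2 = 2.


Common zeros: ∅; count = 0; Bézout bound = 2.

deg(f) = 2, deg(g) = 1, so Bézout bound = 2.
Scan x ∈ F_11. For each x, list the y ∈ F_11 with f(x, y) ≡ 0 and those with g(x, y) ≡ 0 (mod 11); the common zeros in that column are the intersection.
  x = 0: f ≡ 0 at y ∈ {1}; g ≡ 0 at y ∈ {4}; common: ∅.
  x = 1: f ≡ 0 at y ∈ ∅; g ≡ 0 at y ∈ {4}; common: ∅.
  x = 2: f ≡ 0 at y ∈ {1}; g ≡ 0 at y ∈ {4}; common: ∅.
  x = 3: f ≡ 0 at y ∈ {10}; g ≡ 0 at y ∈ {4}; common: ∅.
  x = 4: f ≡ 0 at y ∈ {6}; g ≡ 0 at y ∈ {4}; common: ∅.
  x = 5: f ≡ 0 at y ∈ {7}; g ≡ 0 at y ∈ {4}; common: ∅.
  x = 6: f ≡ 0 at y ∈ {10}; g ≡ 0 at y ∈ {4}; common: ∅.
  x = 7: f ≡ 0 at y ∈ {3}; g ≡ 0 at y ∈ {4}; common: ∅.
  x = 8: f ≡ 0 at y ∈ {6}; g ≡ 0 at y ∈ {4}; common: ∅.
  x = 9: f ≡ 0 at y ∈ {7}; g ≡ 0 at y ∈ {4}; common: ∅.
  x = 10: f ≡ 0 at y ∈ {3}; g ≡ 0 at y ∈ {4}; common: ∅.
Collecting: common zeros = ∅, so the count is 0.
Comparison with the Bézout bound: 0 ≤ 2 = deg(f)·deg(g), as expected for curves with no common component (the affine F_11-count falls short of the bound because intersections may lie at infinity, over extension fields, or carry multiplicity).


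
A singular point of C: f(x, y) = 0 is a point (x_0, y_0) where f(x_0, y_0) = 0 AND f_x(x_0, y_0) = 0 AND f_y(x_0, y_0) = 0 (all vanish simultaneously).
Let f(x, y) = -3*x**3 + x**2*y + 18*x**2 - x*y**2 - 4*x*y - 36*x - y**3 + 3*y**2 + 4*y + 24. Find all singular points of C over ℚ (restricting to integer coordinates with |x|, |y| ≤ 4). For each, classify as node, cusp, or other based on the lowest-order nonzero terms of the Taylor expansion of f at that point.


Singular points: {(2, 0)}; classification: cusp.

Compute partial derivatives:
  f_x = -9*x**2 + 2*x*y + 36*x - y**2 - 4*y - 36.
  f_y = x**2 - 2*x*y - 4*x - 3*y**2 + 6*y + 4.
Scan x_0 ∈ {−4, ..., 4}. For each x_0, f_y(x_0, y) is a polynomial in y; find its integer roots y ∈ {−4, ..., 4}, then test f_x and f at those candidates.
  x = -4: f_y(-4, y) = -3*y**2 + 14*y + 36; no integer root y with |y| ≤ 4.
  x = -3: f_y(-3, y) = -3*y**2 + 12*y + 25; no integer root y with |y| ≤ 4.
  x = -2: f_y(-2, y) = -3*y**2 + 10*y + 16; no integer root y with |y| ≤ 4.
  x = -1: f_y(-1, y) = -3*y**2 + 8*y + 9; no integer root y with |y| ≤ 4.
  x = 0: f_y(0, y) = -3*y**2 + 6*y + 4; no integer root y with |y| ≤ 4.
  x = 1: f_y(1, y) = -3*y**2 + 4*y + 1; no integer root y with |y| ≤ 4.
  x = 2: f_y(2, y) = -3*y**2 + 2*y; vanishes at y ∈ {0}. (2, 0): f_x = 0, f = 0 — SINGULAR.
  x = 3: f_y(3, y) = 1 - 3*y**2; no integer root y with |y| ≤ 4.
  x = 4: f_y(4, y) = -3*y**2 - 2*y + 4; no integer root y with |y| ≤ 4.
Only singular point on the grid: (2, 0).
Classify: substitute x = 2 + u, y = 0 + v and expand: f = -3*u**3 + u**2*v - u*v**2 - v**3 + v**2.
No constant or linear terms (consistent with a singular point). Quadratic part: v**2. Cubic part: -3*u**3 + u**2*v - u*v**2 - v**3.
The quadratic part v**2 is a perfect square, so there is a single (double) tangent line v = 0, i.e. y = 0. Restricting the cubic part to that line (v = 0) leaves -3*u**3 ≠ 0, so f is not divisible by v and the branch is v² ≈ 3*u**3 to lowest order — this is a cusp.
Classification: cusp.


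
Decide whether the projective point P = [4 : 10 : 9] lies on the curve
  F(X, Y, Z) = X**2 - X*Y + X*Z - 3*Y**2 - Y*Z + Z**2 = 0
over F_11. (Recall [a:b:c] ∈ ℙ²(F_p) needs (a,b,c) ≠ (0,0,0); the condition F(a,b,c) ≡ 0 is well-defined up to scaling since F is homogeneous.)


F(4,10,9) ≡ 0 (mod 11); P is on the curve.

Evaluate F(4, 10, 9) term-by-term (mod 11).
  X**2 ↦ 1·16·1·1 = 16
  -X*Y ↦ -1·4·10·1 = -40
  X*Z ↦ 1·4·1·9 = 36
  -3*Y**2 ↦ -3·1·100·1 = -300
  -Y*Z ↦ -1·1·10·9 = -90
  Z**2 ↦ 1·1·1·81 = 81
Sum: F(4, 10, 9) = (16) + (-40) + (36) + (-300) + (-90) + (81) = -297.
Reducing mod 11: -297 ≡ 0 (mod 11).
Since F(a, b, c) ≡ 0 (mod 11), P lies on the curve.


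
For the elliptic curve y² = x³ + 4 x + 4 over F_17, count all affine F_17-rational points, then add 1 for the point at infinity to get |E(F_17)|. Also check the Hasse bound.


Affine points = {(0, 2), (0, 15), (1, 3), (1, 14), (3, 3), (3, 14), (4, 4), (4, 13), (5, 8), (5, 9), (7, 1), (7, 16), (8, 2), (8, 15), (9, 2), (9, 15), (11, 6), (11, 11), (13, 3), (13, 14), (14, 4), (14, 13), (16, 4), (16, 13)}; affine count = 24; |E(F_17)| = 25.

Discriminant check: Δ ∝ 4a³ + 27b² = 4·4³ + 27·4² = 4·64 + 27·16 ≡ 8 (mod 17). Nonzero ⇒ E is nonsingular.
For each x ∈ F_17, compute rhs = x³ + 4·x + 4 mod 17, then count y ∈ F_17 with y² ≡ rhs.
  x = 0: rhs = 4, matching y values: 2, 15 (2 points).
  x = 1: rhs = 9, matching y values: 3, 14 (2 points).
  x = 2: rhs = 3, matching y values: none (0 points).
  x = 3: rhs = 9, matching y values: 3, 14 (2 points).
  x = 4: rhs = 16, matching y values: 4, 13 (2 points).
  x = 5: rhs = 13, matching y values: 8, 9 (2 points).
  x = 6: rhs = 6, matching y values: none (0 points).
  x = 7: rhs = 1, matching y values: 1, 16 (2 points).
  x = 8: rhs = 4, matching y values: 2, 15 (2 points).
  x = 9: rhs = 4, matching y values: 2, 15 (2 points).
  x = 10: rhs = 7, matching y values: none (0 points).
  x = 11: rhs = 2, matching y values: 6, 11 (2 points).
  x = 12: rhs = 12, matching y values: none (0 points).
  x = 13: rhs = 9, matching y values: 3, 14 (2 points).
  x = 14: rhs = 16, matching y values: 4, 13 (2 points).
  x = 15: rhs = 5, matching y values: none (0 points).
  x = 16: rhs = 16, matching y values: 4, 13 (2 points).
Total affine count: 24.
Full point count |E(F_17)| = 24 + 1 = 25.
Hasse bound: |25 − (17+1)| = |7| = 7 ≤ 2√17 ≈ 8.2462 ✓.


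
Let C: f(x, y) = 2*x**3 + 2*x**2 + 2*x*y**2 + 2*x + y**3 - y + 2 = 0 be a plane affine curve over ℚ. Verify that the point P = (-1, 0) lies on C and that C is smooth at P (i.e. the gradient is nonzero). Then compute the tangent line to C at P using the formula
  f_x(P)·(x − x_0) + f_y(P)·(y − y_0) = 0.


Tangent line at P: 4*x - y + 4 = 0.

Step 1: f(-1, 0) = 0, so P lies on C.
Step 2: partial derivatives
  f_x(x, y) = 6*x**2 + 4*x + 2*y**2 + 2, f_y(x, y) = 4*x*y + 3*y**2 - 1.
  f_x(P) = 4, f_y(P) = -1 (gradient nonzero, so P is smooth).
Step 3: tangent line at P: 4·(x − -1) + -1·(y − 0) = 0.
Expanding: 4*x - y + 4 = 0.


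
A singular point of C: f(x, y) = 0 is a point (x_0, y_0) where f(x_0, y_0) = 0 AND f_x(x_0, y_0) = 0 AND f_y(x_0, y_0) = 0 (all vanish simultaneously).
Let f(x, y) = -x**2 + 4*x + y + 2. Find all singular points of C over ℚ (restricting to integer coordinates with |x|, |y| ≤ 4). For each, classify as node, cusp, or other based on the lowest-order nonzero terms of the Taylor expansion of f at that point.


No singular points in the scanned grid; C is smooth there.

Compute partial derivatives:
  f_x = 4 - 2*x.
  f_y = 1.
f_y = 1 is a nonzero constant, so f_y never vanishes: no point (x, y) can satisfy f = f_x = f_y = 0. In particular no (x, y) ∈ {−4, ..., 4}² is singular; the curve is smooth.


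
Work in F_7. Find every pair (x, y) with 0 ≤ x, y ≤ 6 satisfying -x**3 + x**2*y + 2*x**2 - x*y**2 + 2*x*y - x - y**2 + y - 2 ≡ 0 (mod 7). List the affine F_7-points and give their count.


Affine F_7-points: {(0, 4), (1, 1), (3, 0), (3, 4), (5, 3)}; count = 5.

For each of the 49 pairs (x, y) ∈ F_7², evaluate f(x, y) mod 7. Record the zeros.
  x = 0: [0↦5, 1↦5, 2↦3, 3↦6, 4↦0, 5↦6, 6↦3]  zeros at y ∈ {4}
  x = 1: [0↦5, 1↦0, 2↦5, 3↦6, 4↦3, 5↦3, 6↦6]  zeros at y ∈ {1}
  x = 2: [0↦3, 1↦2, 2↦2, 3↦3, 4↦5, 5↦1, 6↦5]  zeros at y ∈ ∅
  x = 3: [0↦0, 1↦5, 2↦2, 3↦5, 4↦0, 5↦1, 6↦1]  zeros at y ∈ {0, 4}
  x = 4: [0↦4, 1↦3, 2↦6, 3↦6, 4↦3, 5↦4, 6↦2]  zeros at y ∈ ∅
  x = 5: [0↦2, 1↦4, 2↦1, 3↦0, 4↦1, 5↦4, 6↦2]  zeros at y ∈ {3}
  x = 6: [0↦2, 1↦2, 2↦2, 3↦2, 4↦2, 5↦2, 6↦2]  zeros at y ∈ ∅
Collecting zeros: affine points = {(0, 4), (1, 1), (3, 0), (3, 4), (5, 3)}.
Total count |C(F_7)_aff| = 5.


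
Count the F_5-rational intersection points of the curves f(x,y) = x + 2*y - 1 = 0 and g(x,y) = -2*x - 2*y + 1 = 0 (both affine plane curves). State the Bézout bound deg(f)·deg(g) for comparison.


Common zeros: {(0, 3)}; count = 1; Bézout bound = 1.

deg(f) = 1, deg(g) = 1, so Bézout bound = 1.
Scan x ∈ F_5. For each x, list the y ∈ F_5 with f(x, y) ≡ 0 and those with g(x, y) ≡ 0 (mod 5); the common zeros in that column are the intersection.
  x = 0: f ≡ 0 at y ∈ {3}; g ≡ 0 at y ∈ {3}; common: {3}.
  x = 1: f ≡ 0 at y ∈ {0}; g ≡ 0 at y ∈ {2}; common: ∅.
  x = 2: f ≡ 0 at y ∈ {2}; g ≡ 0 at y ∈ {1}; common: ∅.
  x = 3: f ≡ 0 at y ∈ {4}; g ≡ 0 at y ∈ {0}; common: ∅.
  x = 4: f ≡ 0 at y ∈ {1}; g ≡ 0 at y ∈ {4}; common: ∅.
Collecting: common zeros = {(0, 3)}, so the count is 1.
Comparison with the Bézout bound: 1 ≤ 1 = deg(f)·deg(g), as expected for curves with no common component (the bound is attained).


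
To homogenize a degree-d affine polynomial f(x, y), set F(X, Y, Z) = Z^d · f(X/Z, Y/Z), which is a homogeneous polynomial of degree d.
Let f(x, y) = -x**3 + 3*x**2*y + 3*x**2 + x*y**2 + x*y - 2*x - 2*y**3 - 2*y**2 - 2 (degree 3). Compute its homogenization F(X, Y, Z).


F(X, Y, Z) = -X**3 + 3*X**2*Y + 3*X**2*Z + X*Y**2 + X*Y*Z - 2*X*Z**2 - 2*Y**3 - 2*Y**2*Z - 2*Z**3

deg(f) = 3.
Substitute x = X/Z, y = Y/Z into f, then multiply by Z^3.
  monomial -1·x^3·y^0 ↦ -1·X^3·Y^0·Z^0.
  monomial 3·x^2·y^1 ↦ 3·X^2·Y^1·Z^0.
  monomial 3·x^2·y^0 ↦ 3·X^2·Y^0·Z^1.
  monomial 1·x^1·y^2 ↦ 1·X^1·Y^2·Z^0.
  monomial 1·x^1·y^1 ↦ 1·X^1·Y^1·Z^1.
  monomial -2·x^1·y^0 ↦ -2·X^1·Y^0·Z^2.
  monomial -2·x^0·y^3 ↦ -2·X^0·Y^3·Z^0.
  monomial -2·x^0·y^2 ↦ -2·X^0·Y^2·Z^1.
  monomial -2·x^0·y^0 ↦ -2·X^0·Y^0·Z^3.
Collecting: F(X, Y, Z) = -X**3 + 3*X**2*Y + 3*X**2*Z + X*Y**2 + X*Y*Z - 2*X*Z**2 - 2*Y**3 - 2*Y**2*Z - 2*Z**3.


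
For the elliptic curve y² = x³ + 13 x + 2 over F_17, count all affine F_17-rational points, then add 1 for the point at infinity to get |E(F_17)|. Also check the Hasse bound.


Affine points = {(0, 6), (0, 11), (1, 4), (1, 13), (2, 6), (2, 11), (3, 0), (4, 4), (4, 13), (9, 7), (9, 10), (12, 4), (12, 13), (14, 2), (14, 15), (15, 6), (15, 11)}; affine count = 17; |E(F_17)| = 18.

Discriminant check: Δ ∝ 4a³ + 27b² = 4·13³ + 27·2² = 4·2197 + 27·4 ≡ 5 (mod 17). Nonzero ⇒ E is nonsingular.
For each x ∈ F_17, compute rhs = x³ + 13·x + 2 mod 17, then count y ∈ F_17 with y² ≡ rhs.
  x = 0: rhs = 2, matching y values: 6, 11 (2 points).
  x = 1: rhs = 16, matching y values: 4, 13 (2 points).
  x = 2: rhs = 2, matching y values: 6, 11 (2 points).
  x = 3: rhs = 0, matching y values: 0 (1 points).
  x = 4: rhs = 16, matching y values: 4, 13 (2 points).
  x = 5: rhs = 5, matching y values: none (0 points).
  x = 6: rhs = 7, matching y values: none (0 points).
  x = 7: rhs = 11, matching y values: none (0 points).
  x = 8: rhs = 6, matching y values: none (0 points).
  x = 9: rhs = 15, matching y values: 7, 10 (2 points).
  x = 10: rhs = 10, matching y values: none (0 points).
  x = 11: rhs = 14, matching y values: none (0 points).
  x = 12: rhs = 16, matching y values: 4, 13 (2 points).
  x = 13: rhs = 5, matching y values: none (0 points).
  x = 14: rhs = 4, matching y values: 2, 15 (2 points).
  x = 15: rhs = 2, matching y values: 6, 11 (2 points).
  x = 16: rhs = 5, matching y values: none (0 points).
Total affine count: 17.
Full point count |E(F_17)| = 17 + 1 = 18.
Hasse bound: |18 − (17+1)| = |0| = 0 ≤ 2√17 ≈ 8.2462 ✓.


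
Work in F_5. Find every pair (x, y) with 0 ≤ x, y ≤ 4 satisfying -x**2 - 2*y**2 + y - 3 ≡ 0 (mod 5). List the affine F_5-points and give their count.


Affine F_5-points: {(1, 1), (1, 2), (2, 4), (3, 4), (4, 1), (4, 2)}; count = 6.

For each of the 25 pairs (x, y) ∈ F_5², evaluate f(x, y) mod 5. Record the zeros.
  x = 0: [0↦2, 1↦1, 2↦1, 3↦2, 4↦4]  zeros at y ∈ ∅
  x = 1: [0↦1, 1↦0, 2↦0, 3↦1, 4↦3]  zeros at y ∈ {1, 2}
  x = 2: [0↦3, 1↦2, 2↦2, 3↦3, 4↦0]  zeros at y ∈ {4}
  x = 3: [0↦3, 1↦2, 2↦2, 3↦3, 4↦0]  zeros at y ∈ {4}
  x = 4: [0↦1, 1↦0, 2↦0, 3↦1, 4↦3]  zeros at y ∈ {1, 2}
Collecting zeros: affine points = {(1, 1), (1, 2), (2, 4), (3, 4), (4, 1), (4, 2)}.
Total count |C(F_5)_aff| = 6.


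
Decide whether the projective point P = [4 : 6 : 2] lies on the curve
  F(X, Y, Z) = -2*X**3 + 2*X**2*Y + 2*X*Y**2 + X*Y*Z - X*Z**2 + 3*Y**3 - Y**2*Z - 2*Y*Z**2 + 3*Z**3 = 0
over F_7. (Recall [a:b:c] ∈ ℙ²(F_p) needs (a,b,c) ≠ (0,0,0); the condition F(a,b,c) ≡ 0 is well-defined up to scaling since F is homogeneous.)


F(4,6,2) ≡ 5 (mod 7); P is NOT on the curve.

Evaluate F(4, 6, 2) term-by-term (mod 7).
  -2*X**3 ↦ -2·64·1·1 = -128
  2*X**2*Y ↦ 2·16·6·1 = 192
  2*X*Y**2 ↦ 2·4·36·1 = 288
  X*Y*Z ↦ 1·4·6·2 = 48
  -X*Z**2 ↦ -1·4·1·4 = -16
  3*Y**3 ↦ 3·1·216·1 = 648
  -Y**2*Z ↦ -1·1·36·2 = -72
  -2*Y*Z**2 ↦ -2·1·6·4 = -48
  3*Z**3 ↦ 3·1·1·8 = 24
Sum: F(4, 6, 2) = (-128) + (192) + (288) + (48) + (-16) + (648) + (-72) + (-48) + (24) = 936.
Reducing mod 7: 936 ≡ 5 (mod 7).
Since F(a, b, c) ≡ 5 ≠ 0 (mod 7), P does NOT lie on the curve.


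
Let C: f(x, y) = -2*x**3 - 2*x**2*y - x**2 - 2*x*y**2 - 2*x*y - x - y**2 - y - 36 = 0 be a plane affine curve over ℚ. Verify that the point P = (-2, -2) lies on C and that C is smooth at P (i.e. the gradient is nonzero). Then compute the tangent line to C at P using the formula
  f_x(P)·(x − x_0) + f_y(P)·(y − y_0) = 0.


Tangent line at P: -41*x - 17*y - 116 = 0.

Step 1: f(-2, -2) = 0, so P lies on C.
Step 2: partial derivatives
  f_x(x, y) = -6*x**2 - 4*x*y - 2*x - 2*y**2 - 2*y - 1, f_y(x, y) = -2*x**2 - 4*x*y - 2*x - 2*y - 1.
  f_x(P) = -41, f_y(P) = -17 (gradient nonzero, so P is smooth).
Step 3: tangent line at P: -41·(x − -2) + -17·(y − -2) = 0.
Expanding: -41*x - 17*y - 116 = 0.


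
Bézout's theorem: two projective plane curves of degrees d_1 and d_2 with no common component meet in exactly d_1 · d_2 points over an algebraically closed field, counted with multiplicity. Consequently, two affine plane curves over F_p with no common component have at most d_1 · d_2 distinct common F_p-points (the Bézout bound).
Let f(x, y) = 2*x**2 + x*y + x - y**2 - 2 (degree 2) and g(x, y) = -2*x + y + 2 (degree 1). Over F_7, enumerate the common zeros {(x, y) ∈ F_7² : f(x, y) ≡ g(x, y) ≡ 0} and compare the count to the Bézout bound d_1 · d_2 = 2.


Common zeros: ∅; count = 0; Bézout bound = 2.

deg(f) = 2, deg(g) = 1, so Bézout bound = 2.
Scan x ∈ F_7. For each x, list the y ∈ F_7 with f(x, y) ≡ 0 and those with g(x, y) ≡ 0 (mod 7); the common zeros in that column are the intersection.
  x = 0: f ≡ 0 at y ∈ ∅; g ≡ 0 at y ∈ {5}; common: ∅.
  x = 1: f ≡ 0 at y ∈ ∅; g ≡ 0 at y ∈ {0}; common: ∅.
  x = 2: f ≡ 0 at y ∈ {4, 5}; g ≡ 0 at y ∈ {2}; common: ∅.
  x = 3: f ≡ 0 at y ∈ {1, 2}; g ≡ 0 at y ∈ {4}; common: ∅.
  x = 4: f ≡ 0 at y ∈ ∅; g ≡ 0 at y ∈ {6}; common: ∅.
  x = 5: f ≡ 0 at y ∈ ∅; g ≡ 0 at y ∈ {1}; common: ∅.
  x = 6: f ≡ 0 at y ∈ {2, 4}; g ≡ 0 at y ∈ {3}; common: ∅.
Collecting: common zeros = ∅, so the count is 0.
Comparison with the Bézout bound: 0 ≤ 2 = deg(f)·deg(g), as expected for curves with no common component (the affine F_7-count falls short of the bound because intersections may lie at infinity, over extension fields, or carry multiplicity).


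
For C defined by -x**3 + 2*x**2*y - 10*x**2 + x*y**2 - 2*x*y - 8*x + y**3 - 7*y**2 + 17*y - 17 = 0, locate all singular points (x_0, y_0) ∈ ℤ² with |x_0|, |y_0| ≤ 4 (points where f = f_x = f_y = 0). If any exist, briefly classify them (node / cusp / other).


Singular points: {(-1, 3)}; classification: node.

Compute partial derivatives:
  f_x = -3*x**2 + 4*x*y - 20*x + y**2 - 2*y - 8.
  f_y = 2*x**2 + 2*x*y - 2*x + 3*y**2 - 14*y + 17.
Scan x_0 ∈ {−4, ..., 4}. For each x_0, f_y(x_0, y) is a polynomial in y; find its integer roots y ∈ {−4, ..., 4}, then test f_x and f at those candidates.
  x = -4: f_y(-4, y) = 3*y**2 - 22*y + 57; no integer root y with |y| ≤ 4.
  x = -3: f_y(-3, y) = 3*y**2 - 20*y + 41; no integer root y with |y| ≤ 4.
  x = -2: f_y(-2, y) = 3*y**2 - 18*y + 29; no integer root y with |y| ≤ 4.
  x = -1: f_y(-1, y) = 3*y**2 - 16*y + 21; vanishes at y ∈ {3}. (-1, 3): f_x = 0, f = 0 — SINGULAR.
  x = 0: f_y(0, y) = 3*y**2 - 14*y + 17; no integer root y with |y| ≤ 4.
  x = 1: f_y(1, y) = 3*y**2 - 12*y + 17; no integer root y with |y| ≤ 4.
  x = 2: f_y(2, y) = 3*y**2 - 10*y + 21; no integer root y with |y| ≤ 4.
  x = 3: f_y(3, y) = 3*y**2 - 8*y + 29; no integer root y with |y| ≤ 4.
  x = 4: f_y(4, y) = 3*y**2 - 6*y + 41; no integer root y with |y| ≤ 4.
Only singular point on the grid: (-1, 3).
Classify: substitute x = -1 + u, y = 3 + v and expand: f = -u**3 + 2*u**2*v - u**2 + u*v**2 + v**3 + v**2.
No constant or linear terms (consistent with a singular point). Quadratic part: -u**2 + v**2. Cubic part: -u**3 + 2*u**2*v + u*v**2 + v**3.
The quadratic part v**2 - u**2 = (v − u)(v + u) splits into two distinct linear factors, so there are two distinct tangent lines y − 3 = ±(x − -1) — this is a node (ordinary double point).
Classification: node.


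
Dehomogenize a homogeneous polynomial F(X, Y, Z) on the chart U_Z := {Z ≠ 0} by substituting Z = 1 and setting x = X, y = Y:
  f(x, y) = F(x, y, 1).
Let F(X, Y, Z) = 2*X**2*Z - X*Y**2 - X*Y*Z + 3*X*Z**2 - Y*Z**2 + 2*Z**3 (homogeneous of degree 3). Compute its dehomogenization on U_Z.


f(x, y) = 2*x**2 - x*y**2 - x*y + 3*x - y + 2

On U_Z we set Z = 1. Each monomial c·X^i·Y^j·Z^k in F becomes c·x^i·y^j·1^k = c·x^i·y^j.
Substituting Z = 1: F(X, Y, 1) = 2*x**2 - x*y**2 - x*y + 3*x - y + 2.
Note: deg(f) ≤ deg(F) = 3; strict inequality happens when F is divisible by Z (lost terms).


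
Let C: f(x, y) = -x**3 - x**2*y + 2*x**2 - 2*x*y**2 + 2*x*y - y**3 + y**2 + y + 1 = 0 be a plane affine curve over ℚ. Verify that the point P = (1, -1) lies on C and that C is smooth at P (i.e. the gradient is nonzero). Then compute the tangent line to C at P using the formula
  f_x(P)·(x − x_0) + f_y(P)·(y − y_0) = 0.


Tangent line at P: -x + y + 2 = 0.

Step 1: f(1, -1) = 0, so P lies on C.
Step 2: partial derivatives
  f_x(x, y) = -3*x**2 - 2*x*y + 4*x - 2*y**2 + 2*y, f_y(x, y) = -x**2 - 4*x*y + 2*x - 3*y**2 + 2*y + 1.
  f_x(P) = -1, f_y(P) = 1 (gradient nonzero, so P is smooth).
Step 3: tangent line at P: -1·(x − 1) + 1·(y − -1) = 0.
Expanding: -x + y + 2 = 0.


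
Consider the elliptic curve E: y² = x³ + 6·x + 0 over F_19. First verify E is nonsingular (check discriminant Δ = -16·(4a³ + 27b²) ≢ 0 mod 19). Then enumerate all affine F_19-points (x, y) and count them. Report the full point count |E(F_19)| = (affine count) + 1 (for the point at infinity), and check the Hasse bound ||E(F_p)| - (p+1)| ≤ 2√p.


Affine points = {(0, 0), (1, 8), (1, 11), (2, 1), (2, 18), (3, 8), (3, 11), (6, 9), (6, 10), (7, 9), (7, 10), (8, 3), (8, 16), (9, 2), (9, 17), (14, 4), (14, 15), (15, 8), (15, 11)}; affine count = 19; |E(F_19)| = 20.

Discriminant check: Δ ∝ 4a³ + 27b² = 4·6³ + 27·0² = 4·216 + 27·0 ≡ 9 (mod 19). Nonzero ⇒ E is nonsingular.
For each x ∈ F_19, compute rhs = x³ + 6·x + 0 mod 19, then count y ∈ F_19 with y² ≡ rhs.
  x = 0: rhs = 0, matching y values: 0 (1 points).
  x = 1: rhs = 7, matching y values: 8, 11 (2 points).
  x = 2: rhs = 1, matching y values: 1, 18 (2 points).
  x = 3: rhs = 7, matching y values: 8, 11 (2 points).
  x = 4: rhs = 12, matching y values: none (0 points).
  x = 5: rhs = 3, matching y values: none (0 points).
  x = 6: rhs = 5, matching y values: 9, 10 (2 points).
  x = 7: rhs = 5, matching y values: 9, 10 (2 points).
  x = 8: rhs = 9, matching y values: 3, 16 (2 points).
  x = 9: rhs = 4, matching y values: 2, 17 (2 points).
  x = 10: rhs = 15, matching y values: none (0 points).
  x = 11: rhs = 10, matching y values: none (0 points).
  x = 12: rhs = 14, matching y values: none (0 points).
  x = 13: rhs = 14, matching y values: none (0 points).
  x = 14: rhs = 16, matching y values: 4, 15 (2 points).
  x = 15: rhs = 7, matching y values: 8, 11 (2 points).
  x = 16: rhs = 12, matching y values: none (0 points).
  x = 17: rhs = 18, matching y values: none (0 points).
  x = 18: rhs = 12, matching y values: none (0 points).
Total affine count: 19.
Full point count |E(F_19)| = 19 + 1 = 20.
Hasse bound: |20 − (19+1)| = |0| = 0 ≤ 2√19 ≈ 8.7178 ✓.


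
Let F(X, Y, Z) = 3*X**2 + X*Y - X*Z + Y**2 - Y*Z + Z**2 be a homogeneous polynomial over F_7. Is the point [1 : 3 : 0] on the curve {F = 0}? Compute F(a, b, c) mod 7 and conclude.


F(1,3,0) ≡ 1 (mod 7); P is NOT on the curve.

Evaluate F(1, 3, 0) term-by-term (mod 7).
  3*X**2 ↦ 3·1·1·1 = 3
  X*Y ↦ 1·1·3·1 = 3
  -X*Z ↦ -1·1·1·0 = 0
  Y**2 ↦ 1·1·9·1 = 9
  -Y*Z ↦ -1·1·3·0 = 0
  Z**2 ↦ 1·1·1·0 = 0
Sum: F(1, 3, 0) = (3) + (3) + (0) + (9) + (0) + (0) = 15.
Reducing mod 7: 15 ≡ 1 (mod 7).
Since F(a, b, c) ≡ 1 ≠ 0 (mod 7), P does NOT lie on the curve.


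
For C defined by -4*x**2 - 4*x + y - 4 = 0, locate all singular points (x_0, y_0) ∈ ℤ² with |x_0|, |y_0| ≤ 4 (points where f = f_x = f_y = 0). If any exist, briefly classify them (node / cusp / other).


No singular points in the scanned grid; C is smooth there.

Compute partial derivatives:
  f_x = -8*x - 4.
  f_y = 1.
f_y = 1 is a nonzero constant, so f_y never vanishes: no point (x, y) can satisfy f = f_x = f_y = 0. In particular no (x, y) ∈ {−4, ..., 4}² is singular; the curve is smooth.


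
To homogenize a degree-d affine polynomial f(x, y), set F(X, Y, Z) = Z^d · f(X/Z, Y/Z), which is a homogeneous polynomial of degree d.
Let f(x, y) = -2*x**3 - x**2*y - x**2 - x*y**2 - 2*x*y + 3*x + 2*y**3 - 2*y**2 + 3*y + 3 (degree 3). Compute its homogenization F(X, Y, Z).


F(X, Y, Z) = -2*X**3 - X**2*Y - X**2*Z - X*Y**2 - 2*X*Y*Z + 3*X*Z**2 + 2*Y**3 - 2*Y**2*Z + 3*Y*Z**2 + 3*Z**3

deg(f) = 3.
Substitute x = X/Z, y = Y/Z into f, then multiply by Z^3.
  monomial -2·x^3·y^0 ↦ -2·X^3·Y^0·Z^0.
  monomial -1·x^2·y^1 ↦ -1·X^2·Y^1·Z^0.
  monomial -1·x^2·y^0 ↦ -1·X^2·Y^0·Z^1.
  monomial -1·x^1·y^2 ↦ -1·X^1·Y^2·Z^0.
  monomial -2·x^1·y^1 ↦ -2·X^1·Y^1·Z^1.
  monomial 3·x^1·y^0 ↦ 3·X^1·Y^0·Z^2.
  monomial 2·x^0·y^3 ↦ 2·X^0·Y^3·Z^0.
  monomial -2·x^0·y^2 ↦ -2·X^0·Y^2·Z^1.
  monomial 3·x^0·y^1 ↦ 3·X^0·Y^1·Z^2.
  monomial 3·x^0·y^0 ↦ 3·X^0·Y^0·Z^3.
Collecting: F(X, Y, Z) = -2*X**3 - X**2*Y - X**2*Z - X*Y**2 - 2*X*Y*Z + 3*X*Z**2 + 2*Y**3 - 2*Y**2*Z + 3*Y*Z**2 + 3*Z**3.


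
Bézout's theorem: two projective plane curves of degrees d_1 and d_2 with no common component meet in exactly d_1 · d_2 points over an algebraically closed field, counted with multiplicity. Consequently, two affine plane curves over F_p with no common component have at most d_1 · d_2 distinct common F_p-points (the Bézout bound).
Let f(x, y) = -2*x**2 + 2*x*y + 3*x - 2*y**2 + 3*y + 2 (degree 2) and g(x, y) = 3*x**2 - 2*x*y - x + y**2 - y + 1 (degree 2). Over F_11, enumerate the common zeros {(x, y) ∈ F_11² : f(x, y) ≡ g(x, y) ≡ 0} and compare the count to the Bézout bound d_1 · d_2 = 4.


Common zeros: {(2, 0), (9, 3)}; count = 2; Bézout bound = 4.

deg(f) = 2, deg(g) = 2, so Bézout bound = 4.
Scan x ∈ F_11. For each x, list the y ∈ F_11 with f(x, y) ≡ 0 and those with g(x, y) ≡ 0 (mod 11); the common zeros in that column are the intersection.
  x = 0: f ≡ 0 at y ∈ {2, 5}; g ≡ 0 at y ∈ ∅; common: ∅.
  x = 1: f ≡ 0 at y ∈ {3, 5}; g ≡ 0 at y ∈ ∅; common: ∅.
  x = 2: f ≡ 0 at y ∈ {0, 9}; g ≡ 0 at y ∈ {0, 5}; common: {0}.
  x = 3: f ≡ 0 at y ∈ {1, 9}; g ≡ 0 at y ∈ {8, 10}; common: ∅.
  x = 4: f ≡ 0 at y ∈ ∅; g ≡ 0 at y ∈ {10}; common: ∅.
  x = 5: f ≡ 0 at y ∈ {0, 1}; g ≡ 0 at y ∈ ∅; common: ∅.
  x = 6: f ≡ 0 at y ∈ ∅; g ≡ 0 at y ∈ ∅; common: ∅.
  x = 7: f ≡ 0 at y ∈ ∅; g ≡ 0 at y ∈ ∅; common: ∅.
  x = 8: f ≡ 0 at y ∈ ∅; g ≡ 0 at y ∈ {3}; common: ∅.
  x = 9: f ≡ 0 at y ∈ {2, 3}; g ≡ 0 at y ∈ {3, 5}; common: {3}.
  x = 10: f ≡ 0 at y ∈ ∅; g ≡ 0 at y ∈ {2, 8}; common: ∅.
Collecting: common zeros = {(2, 0), (9, 3)}, so the count is 2.
Comparison with the Bézout bound: 2 ≤ 4 = deg(f)·deg(g), as expected for curves with no common component (the affine F_11-count falls short of the bound because intersections may lie at infinity, over extension fields, or carry multiplicity).


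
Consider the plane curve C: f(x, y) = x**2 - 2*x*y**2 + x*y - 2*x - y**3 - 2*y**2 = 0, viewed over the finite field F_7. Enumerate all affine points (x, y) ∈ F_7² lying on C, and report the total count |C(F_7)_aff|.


Affine F_7-points: {(0, 0), (0, 5), (2, 0), (2, 2), (2, 6), (3, 6), (5, 1), (5, 3), (5, 5), (6, 2)}; count = 10.

For each of the 49 pairs (x, y) ∈ F_7², evaluate f(x, y) mod 7. Record the zeros.
  x = 0: [0↦0, 1↦4, 2↦5, 3↦4, 4↦2, 5↦0, 6↦6]  zeros at y ∈ {0, 5}
  x = 1: [0↦6, 1↦2, 2↦5, 3↦2, 4↦1, 5↦3, 6↦2]  zeros at y ∈ ∅
  x = 2: [0↦0, 1↦2, 2↦0, 3↦2, 4↦2, 5↦1, 6↦0]  zeros at y ∈ {0, 2, 6}
  x = 3: [0↦3, 1↦4, 2↦4, 3↦4, 4↦5, 5↦1, 6↦0]  zeros at y ∈ {6}
  x = 4: [0↦1, 1↦1, 2↦3, 3↦1, 4↦3, 5↦3, 6↦2]  zeros at y ∈ ∅
  x = 5: [0↦1, 1↦0, 2↦4, 3↦0, 4↦3, 5↦0, 6↦6]  zeros at y ∈ {1, 3, 5}
  x = 6: [0↦3, 1↦1, 2↦0, 3↦1, 4↦5, 5↦6, 6↦5]  zeros at y ∈ {2}
Collecting zeros: affine points = {(0, 0), (0, 5), (2, 0), (2, 2), (2, 6), (3, 6), (5, 1), (5, 3), (5, 5), (6, 2)}.
Total count |C(F_7)_aff| = 10.


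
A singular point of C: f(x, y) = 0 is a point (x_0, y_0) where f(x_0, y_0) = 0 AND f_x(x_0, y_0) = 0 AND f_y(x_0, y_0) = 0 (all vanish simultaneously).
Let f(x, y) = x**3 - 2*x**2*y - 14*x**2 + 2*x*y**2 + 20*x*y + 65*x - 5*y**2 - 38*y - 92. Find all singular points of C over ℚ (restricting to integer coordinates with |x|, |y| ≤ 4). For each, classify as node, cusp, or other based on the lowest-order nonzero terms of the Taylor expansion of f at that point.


Singular points: {(3, -2)}; classification: node.

Compute partial derivatives:
  f_x = 3*x**2 - 4*x*y - 28*x + 2*y**2 + 20*y + 65.
  f_y = -2*x**2 + 4*x*y + 20*x - 10*y - 38.
Scan x_0 ∈ {−4, ..., 4}. For each x_0, f_y(x_0, y) is a polynomial in y; find its integer roots y ∈ {−4, ..., 4}, then test f_x and f at those candidates.
  x = -4: f_y(-4, y) = -26*y - 150; no integer root y with |y| ≤ 4.
  x = -3: f_y(-3, y) = -22*y - 116; no integer root y with |y| ≤ 4.
  x = -2: f_y(-2, y) = -18*y - 86; no integer root y with |y| ≤ 4.
  x = -1: f_y(-1, y) = -14*y - 60; no integer root y with |y| ≤ 4.
  x = 0: f_y(0, y) = -10*y - 38; no integer root y with |y| ≤ 4.
  x = 1: f_y(1, y) = -6*y - 20; no integer root y with |y| ≤ 4.
  x = 2: f_y(2, y) = -2*y - 6; vanishes at y ∈ {-3}. (2, -3): f_x = 3 ≠ 0.
  x = 3: f_y(3, y) = 2*y + 4; vanishes at y ∈ {-2}. (3, -2): f_x = 0, f = 0 — SINGULAR.
  x = 4: f_y(4, y) = 6*y + 10; no integer root y with |y| ≤ 4.
Only singular point on the grid: (3, -2).
Classify: substitute x = 3 + u, y = -2 + v and expand: f = u**3 - 2*u**2*v - u**2 + 2*u*v**2 + v**2.
No constant or linear terms (consistent with a singular point). Quadratic part: -u**2 + v**2. Cubic part: u**3 - 2*u**2*v + 2*u*v**2.
The quadratic part v**2 - u**2 = (v − u)(v + u) splits into two distinct linear factors, so there are two distinct tangent lines y − -2 = ±(x − 3) — this is a node (ordinary double point).
Classification: node.


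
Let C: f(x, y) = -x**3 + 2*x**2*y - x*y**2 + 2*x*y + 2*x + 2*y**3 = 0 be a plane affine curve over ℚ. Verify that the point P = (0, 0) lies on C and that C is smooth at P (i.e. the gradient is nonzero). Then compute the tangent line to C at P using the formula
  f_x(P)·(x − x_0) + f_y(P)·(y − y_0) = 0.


Tangent line at P: 2*x = 0.

Step 1: f(0, 0) = 0, so P lies on C.
Step 2: partial derivatives
  f_x(x, y) = -3*x**2 + 4*x*y - y**2 + 2*y + 2, f_y(x, y) = 2*x**2 - 2*x*y + 2*x + 6*y**2.
  f_x(P) = 2, f_y(P) = 0 (gradient nonzero, so P is smooth).
Step 3: tangent line at P: 2·(x − 0) + 0·(y − 0) = 0.
Expanding: 2*x = 0.


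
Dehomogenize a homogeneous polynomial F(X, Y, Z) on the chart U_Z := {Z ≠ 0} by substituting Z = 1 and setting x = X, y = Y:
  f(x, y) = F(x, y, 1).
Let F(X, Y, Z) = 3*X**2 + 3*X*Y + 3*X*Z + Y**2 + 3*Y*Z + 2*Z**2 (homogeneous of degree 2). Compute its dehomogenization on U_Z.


f(x, y) = 3*x**2 + 3*x*y + 3*x + y**2 + 3*y + 2

On U_Z we set Z = 1. Each monomial c·X^i·Y^j·Z^k in F becomes c·x^i·y^j·1^k = c·x^i·y^j.
Substituting Z = 1: F(X, Y, 1) = 3*x**2 + 3*x*y + 3*x + y**2 + 3*y + 2.
Note: deg(f) ≤ deg(F) = 2; strict inequality happens when F is divisible by Z (lost terms).


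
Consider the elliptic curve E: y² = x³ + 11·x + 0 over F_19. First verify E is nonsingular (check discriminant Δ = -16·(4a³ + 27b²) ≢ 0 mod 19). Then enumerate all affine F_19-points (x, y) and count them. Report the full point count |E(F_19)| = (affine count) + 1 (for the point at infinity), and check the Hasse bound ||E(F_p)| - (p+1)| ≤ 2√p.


Affine points = {(0, 0), (2, 7), (2, 12), (5, 3), (5, 16), (6, 4), (6, 15), (8, 7), (8, 12), (9, 7), (9, 12), (12, 6), (12, 13), (15, 5), (15, 14), (16, 4), (16, 15), (18, 8), (18, 11)}; affine count = 19; |E(F_19)| = 20.

Discriminant check: Δ ∝ 4a³ + 27b² = 4·11³ + 27·0² = 4·1331 + 27·0 ≡ 4 (mod 19). Nonzero ⇒ E is nonsingular.
For each x ∈ F_19, compute rhs = x³ + 11·x + 0 mod 19, then count y ∈ F_19 with y² ≡ rhs.
  x = 0: rhs = 0, matching y values: 0 (1 points).
  x = 1: rhs = 12, matching y values: none (0 points).
  x = 2: rhs = 11, matching y values: 7, 12 (2 points).
  x = 3: rhs = 3, matching y values: none (0 points).
  x = 4: rhs = 13, matching y values: none (0 points).
  x = 5: rhs = 9, matching y values: 3, 16 (2 points).
  x = 6: rhs = 16, matching y values: 4, 15 (2 points).
  x = 7: rhs = 2, matching y values: none (0 points).
  x = 8: rhs = 11, matching y values: 7, 12 (2 points).
  x = 9: rhs = 11, matching y values: 7, 12 (2 points).
  x = 10: rhs = 8, matching y values: none (0 points).
  x = 11: rhs = 8, matching y values: none (0 points).
  x = 12: rhs = 17, matching y values: 6, 13 (2 points).
  x = 13: rhs = 3, matching y values: none (0 points).
  x = 14: rhs = 10, matching y values: none (0 points).
  x = 15: rhs = 6, matching y values: 5, 14 (2 points).
  x = 16: rhs = 16, matching y values: 4, 15 (2 points).
  x = 17: rhs = 8, matching y values: none (0 points).
  x = 18: rhs = 7, matching y values: 8, 11 (2 points).
Total affine count: 19.
Full point count |E(F_19)| = 19 + 1 = 20.
Hasse bound: |20 − (19+1)| = |0| = 0 ≤ 2√19 ≈ 8.7178 ✓.


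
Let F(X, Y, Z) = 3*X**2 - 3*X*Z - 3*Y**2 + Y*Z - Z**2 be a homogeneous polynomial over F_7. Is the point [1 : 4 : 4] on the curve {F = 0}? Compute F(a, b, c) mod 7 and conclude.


F(1,4,4) ≡ 6 (mod 7); P is NOT on the curve.

Evaluate F(1, 4, 4) term-by-term (mod 7).
  3*X**2 ↦ 3·1·1·1 = 3
  -3*X*Z ↦ -3·1·1·4 = -12
  -3*Y**2 ↦ -3·1·16·1 = -48
  Y*Z ↦ 1·1·4·4 = 16
  -Z**2 ↦ -1·1·1·16 = -16
Sum: F(1, 4, 4) = (3) + (-12) + (-48) + (16) + (-16) = -57.
Reducing mod 7: -57 ≡ 6 (mod 7).
Since F(a, b, c) ≡ 6 ≠ 0 (mod 7), P does NOT lie on the curve.
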